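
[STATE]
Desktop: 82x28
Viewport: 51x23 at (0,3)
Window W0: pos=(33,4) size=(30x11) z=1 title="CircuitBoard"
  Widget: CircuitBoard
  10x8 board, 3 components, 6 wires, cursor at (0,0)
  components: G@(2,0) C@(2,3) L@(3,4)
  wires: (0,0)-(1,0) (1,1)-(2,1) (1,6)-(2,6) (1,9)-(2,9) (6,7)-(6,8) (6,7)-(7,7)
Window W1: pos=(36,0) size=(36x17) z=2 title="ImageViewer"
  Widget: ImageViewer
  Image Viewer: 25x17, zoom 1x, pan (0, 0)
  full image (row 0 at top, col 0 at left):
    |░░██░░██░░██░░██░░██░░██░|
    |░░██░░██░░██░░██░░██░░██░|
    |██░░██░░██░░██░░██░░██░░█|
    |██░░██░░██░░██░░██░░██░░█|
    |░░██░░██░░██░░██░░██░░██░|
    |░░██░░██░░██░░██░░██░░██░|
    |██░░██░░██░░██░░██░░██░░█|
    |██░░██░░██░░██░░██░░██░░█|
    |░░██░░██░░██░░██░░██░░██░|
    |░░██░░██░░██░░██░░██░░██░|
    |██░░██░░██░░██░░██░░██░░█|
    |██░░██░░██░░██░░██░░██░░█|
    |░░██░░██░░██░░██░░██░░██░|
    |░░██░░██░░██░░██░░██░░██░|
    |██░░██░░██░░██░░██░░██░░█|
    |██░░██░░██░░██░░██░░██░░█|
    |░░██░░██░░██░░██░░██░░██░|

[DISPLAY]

                                    ┃░░██░░██░░██░░
                                 ┏━━┃░░██░░██░░██░░
                                 ┃ C┃██░░██░░██░░██
                                 ┠──┃██░░██░░██░░██
                                 ┃  ┃░░██░░██░░██░░
                                 ┃0 ┃░░██░░██░░██░░
                                 ┃  ┃██░░██░░██░░██
                                 ┃1 ┃██░░██░░██░░██
                                 ┃  ┃░░██░░██░░██░░
                                 ┃2 ┃░░██░░██░░██░░
                                 ┃  ┃██░░██░░██░░██
                                 ┗━━┃██░░██░░██░░██
                                    ┃░░██░░██░░██░░
                                    ┗━━━━━━━━━━━━━━
                                                   
                                                   
                                                   
                                                   
                                                   
                                                   
                                                   
                                                   
                                                   


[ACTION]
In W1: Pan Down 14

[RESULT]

                                    ┃██░░██░░██░░██
                                 ┏━━┃██░░██░░██░░██
                                 ┃ C┃░░██░░██░░██░░
                                 ┠──┃              
                                 ┃  ┃              
                                 ┃0 ┃              
                                 ┃  ┃              
                                 ┃1 ┃              
                                 ┃  ┃              
                                 ┃2 ┃              
                                 ┃  ┃              
                                 ┗━━┃              
                                    ┃              
                                    ┗━━━━━━━━━━━━━━
                                                   
                                                   
                                                   
                                                   
                                                   
                                                   
                                                   
                                                   
                                                   


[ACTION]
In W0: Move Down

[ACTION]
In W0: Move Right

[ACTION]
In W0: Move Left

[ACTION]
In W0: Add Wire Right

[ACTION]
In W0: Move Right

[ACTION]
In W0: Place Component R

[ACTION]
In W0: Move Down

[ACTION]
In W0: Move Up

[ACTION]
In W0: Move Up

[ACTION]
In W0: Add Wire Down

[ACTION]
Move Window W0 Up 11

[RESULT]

                                 ┃  ┃██░░██░░██░░██
                                 ┃0 ┃██░░██░░██░░██
                                 ┃  ┃░░██░░██░░██░░
                                 ┃1 ┃              
                                 ┃  ┃              
                                 ┃2 ┃              
                                 ┃  ┃              
                                 ┗━━┃              
                                    ┃              
                                    ┃              
                                    ┃              
                                    ┃              
                                    ┃              
                                    ┗━━━━━━━━━━━━━━
                                                   
                                                   
                                                   
                                                   
                                                   
                                                   
                                                   
                                                   
                                                   


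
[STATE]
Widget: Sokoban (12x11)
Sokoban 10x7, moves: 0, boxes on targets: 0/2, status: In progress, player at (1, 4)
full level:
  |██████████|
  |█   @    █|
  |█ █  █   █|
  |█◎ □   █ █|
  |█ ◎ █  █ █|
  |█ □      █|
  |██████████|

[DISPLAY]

██████████  
█   @    █  
█ █  █   █  
█◎ □   █ █  
█ ◎ █  █ █  
█ □      █  
██████████  
Moves: 0  0/
            
            
            


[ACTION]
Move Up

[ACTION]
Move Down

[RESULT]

██████████  
█        █  
█ █ @█   █  
█◎ □   █ █  
█ ◎ █  █ █  
█ □      █  
██████████  
Moves: 1  0/
            
            
            


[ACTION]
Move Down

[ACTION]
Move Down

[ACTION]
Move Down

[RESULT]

██████████  
█        █  
█ █  █   █  
█◎ □@  █ █  
█ ◎ █  █ █  
█ □      █  
██████████  
Moves: 2  0/
            
            
            


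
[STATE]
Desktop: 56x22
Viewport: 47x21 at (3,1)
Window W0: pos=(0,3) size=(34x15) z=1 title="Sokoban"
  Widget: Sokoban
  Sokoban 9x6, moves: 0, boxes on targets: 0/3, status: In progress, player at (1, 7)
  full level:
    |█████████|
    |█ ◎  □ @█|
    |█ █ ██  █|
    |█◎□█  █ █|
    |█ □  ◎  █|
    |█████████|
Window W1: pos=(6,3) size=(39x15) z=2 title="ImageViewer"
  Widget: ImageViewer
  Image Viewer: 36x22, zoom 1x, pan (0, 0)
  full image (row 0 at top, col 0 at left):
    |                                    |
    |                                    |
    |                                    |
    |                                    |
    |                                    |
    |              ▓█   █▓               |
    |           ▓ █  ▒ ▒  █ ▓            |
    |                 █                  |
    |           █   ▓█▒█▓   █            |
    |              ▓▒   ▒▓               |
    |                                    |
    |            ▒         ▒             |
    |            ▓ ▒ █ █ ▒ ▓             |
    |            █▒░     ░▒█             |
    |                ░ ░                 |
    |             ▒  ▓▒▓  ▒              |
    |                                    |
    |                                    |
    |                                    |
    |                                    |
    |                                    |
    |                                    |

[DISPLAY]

                                               
                                               
━━━┏━━━━━━━━━━━━━━━━━━━━━━━━━━━━━━━━━━━━━┓     
oko┃ ImageViewer                         ┃     
───┠─────────────────────────────────────┨     
███┃                                     ┃     
◎  ┃                                     ┃     
█ █┃                                     ┃     
□█ ┃                                     ┃     
□  ┃                                     ┃     
███┃              ▓█   █▓                ┃     
ves┃           ▓ █  ▒ ▒  █ ▓             ┃     
   ┃                 █                   ┃     
   ┃           █   ▓█▒█▓   █             ┃     
   ┃              ▓▒   ▒▓                ┃     
   ┃                                     ┃     
━━━┗━━━━━━━━━━━━━━━━━━━━━━━━━━━━━━━━━━━━━┛     
                                               
                                               
                                               
                                               


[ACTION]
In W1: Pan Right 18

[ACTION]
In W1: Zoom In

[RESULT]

                                               
                                               
━━━┏━━━━━━━━━━━━━━━━━━━━━━━━━━━━━━━━━━━━━┓     
oko┃ ImageViewer                         ┃     
───┠─────────────────────────────────────┨     
███┃                                     ┃     
◎  ┃                                     ┃     
█ █┃                                     ┃     
□█ ┃                                     ┃     
□  ┃                                     ┃     
███┃                                     ┃     
ves┃                                     ┃     
   ┃                                     ┃     
   ┃                                     ┃     
   ┃                                     ┃     
   ┃          ▓▓██      ██▓▓             ┃     
━━━┗━━━━━━━━━━━━━━━━━━━━━━━━━━━━━━━━━━━━━┛     
                                               
                                               
                                               
                                               


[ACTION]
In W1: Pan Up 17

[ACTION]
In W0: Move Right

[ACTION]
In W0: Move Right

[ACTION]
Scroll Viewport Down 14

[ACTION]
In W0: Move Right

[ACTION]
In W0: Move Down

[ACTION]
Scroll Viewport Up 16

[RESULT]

                                               
                                               
                                               
━━━┏━━━━━━━━━━━━━━━━━━━━━━━━━━━━━━━━━━━━━┓     
oko┃ ImageViewer                         ┃     
───┠─────────────────────────────────────┨     
███┃                                     ┃     
◎  ┃                                     ┃     
█ █┃                                     ┃     
□█ ┃                                     ┃     
□  ┃                                     ┃     
███┃                                     ┃     
ves┃                                     ┃     
   ┃                                     ┃     
   ┃                                     ┃     
   ┃                                     ┃     
   ┃          ▓▓██      ██▓▓             ┃     
━━━┗━━━━━━━━━━━━━━━━━━━━━━━━━━━━━━━━━━━━━┛     
                                               
                                               
                                               


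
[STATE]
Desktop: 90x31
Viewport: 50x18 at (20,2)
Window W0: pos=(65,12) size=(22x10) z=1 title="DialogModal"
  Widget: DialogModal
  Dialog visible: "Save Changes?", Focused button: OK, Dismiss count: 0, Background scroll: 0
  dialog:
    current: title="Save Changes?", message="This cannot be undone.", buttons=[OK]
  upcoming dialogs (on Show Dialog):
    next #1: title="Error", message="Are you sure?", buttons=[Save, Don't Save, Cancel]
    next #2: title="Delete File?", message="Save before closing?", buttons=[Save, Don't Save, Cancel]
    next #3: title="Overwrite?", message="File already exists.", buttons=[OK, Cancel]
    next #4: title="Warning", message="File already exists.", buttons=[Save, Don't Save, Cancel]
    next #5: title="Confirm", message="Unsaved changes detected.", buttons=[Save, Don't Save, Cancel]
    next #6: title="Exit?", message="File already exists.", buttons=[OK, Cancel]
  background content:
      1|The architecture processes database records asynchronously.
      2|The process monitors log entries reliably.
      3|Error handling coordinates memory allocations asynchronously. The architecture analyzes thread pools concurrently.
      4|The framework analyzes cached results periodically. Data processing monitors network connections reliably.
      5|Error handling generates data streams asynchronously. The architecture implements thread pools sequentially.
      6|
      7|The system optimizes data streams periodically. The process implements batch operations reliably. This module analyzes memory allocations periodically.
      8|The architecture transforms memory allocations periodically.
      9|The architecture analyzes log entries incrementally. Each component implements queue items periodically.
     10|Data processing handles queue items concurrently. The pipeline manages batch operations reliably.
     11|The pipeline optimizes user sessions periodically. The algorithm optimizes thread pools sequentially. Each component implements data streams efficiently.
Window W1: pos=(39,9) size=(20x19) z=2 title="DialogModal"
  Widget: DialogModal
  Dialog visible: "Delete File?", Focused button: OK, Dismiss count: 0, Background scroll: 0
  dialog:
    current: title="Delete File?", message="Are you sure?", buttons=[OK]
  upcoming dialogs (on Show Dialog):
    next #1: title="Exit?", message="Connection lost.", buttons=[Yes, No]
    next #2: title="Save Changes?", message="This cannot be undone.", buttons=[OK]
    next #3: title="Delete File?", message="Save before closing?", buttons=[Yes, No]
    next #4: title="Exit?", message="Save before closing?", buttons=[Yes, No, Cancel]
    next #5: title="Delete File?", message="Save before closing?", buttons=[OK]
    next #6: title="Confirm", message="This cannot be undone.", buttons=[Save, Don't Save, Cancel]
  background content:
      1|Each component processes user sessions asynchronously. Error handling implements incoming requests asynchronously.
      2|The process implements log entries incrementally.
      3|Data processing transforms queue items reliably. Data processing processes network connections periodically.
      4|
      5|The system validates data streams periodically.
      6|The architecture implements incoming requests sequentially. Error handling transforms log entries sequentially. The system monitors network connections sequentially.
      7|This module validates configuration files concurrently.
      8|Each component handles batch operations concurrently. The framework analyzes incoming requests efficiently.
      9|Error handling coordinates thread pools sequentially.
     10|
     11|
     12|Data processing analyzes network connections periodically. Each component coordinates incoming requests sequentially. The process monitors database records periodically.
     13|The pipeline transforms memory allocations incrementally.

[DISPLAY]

                                                  
                                                  
                                                  
                                                  
                                                  
                                                  
                                                  
                   ┏━━━━━━━━━━━━━━━━━━┓           
                   ┃ DialogModal      ┃           
                   ┠──────────────────┨           
                   ┃Each component pro┃      ┏━━━━
                   ┃The process implem┃      ┃ Dia
                   ┃Data processing tr┃      ┠────
                   ┃                  ┃      ┃Th┌─
                   ┃The system validat┃      ┃Th│S
                   ┃Th┌────────────┐ i┃      ┃Er│T
                   ┃Th│Delete File?│da┃      ┃Th│ 
                   ┃Ea│Are you sure│an┃      ┃Er└─


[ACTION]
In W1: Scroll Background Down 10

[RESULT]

                                                  
                                                  
                                                  
                                                  
                                                  
                                                  
                                                  
                   ┏━━━━━━━━━━━━━━━━━━┓           
                   ┃ DialogModal      ┃           
                   ┠──────────────────┨           
                   ┃                  ┃      ┏━━━━
                   ┃Data processing an┃      ┃ Dia
                   ┃The pipeline trans┃      ┠────
                   ┃                  ┃      ┃Th┌─
                   ┃                  ┃      ┃Th│S
                   ┃  ┌────────────┐  ┃      ┃Er│T
                   ┃  │Delete File?│  ┃      ┃Th│ 
                   ┃  │Are you sure│  ┃      ┃Er└─


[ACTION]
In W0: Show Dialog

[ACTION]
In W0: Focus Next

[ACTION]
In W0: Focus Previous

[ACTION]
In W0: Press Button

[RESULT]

                                                  
                                                  
                                                  
                                                  
                                                  
                                                  
                                                  
                   ┏━━━━━━━━━━━━━━━━━━┓           
                   ┃ DialogModal      ┃           
                   ┠──────────────────┨           
                   ┃                  ┃      ┏━━━━
                   ┃Data processing an┃      ┃ Dia
                   ┃The pipeline trans┃      ┠────
                   ┃                  ┃      ┃The 
                   ┃                  ┃      ┃The 
                   ┃  ┌────────────┐  ┃      ┃Erro
                   ┃  │Delete File?│  ┃      ┃The 
                   ┃  │Are you sure│  ┃      ┃Erro


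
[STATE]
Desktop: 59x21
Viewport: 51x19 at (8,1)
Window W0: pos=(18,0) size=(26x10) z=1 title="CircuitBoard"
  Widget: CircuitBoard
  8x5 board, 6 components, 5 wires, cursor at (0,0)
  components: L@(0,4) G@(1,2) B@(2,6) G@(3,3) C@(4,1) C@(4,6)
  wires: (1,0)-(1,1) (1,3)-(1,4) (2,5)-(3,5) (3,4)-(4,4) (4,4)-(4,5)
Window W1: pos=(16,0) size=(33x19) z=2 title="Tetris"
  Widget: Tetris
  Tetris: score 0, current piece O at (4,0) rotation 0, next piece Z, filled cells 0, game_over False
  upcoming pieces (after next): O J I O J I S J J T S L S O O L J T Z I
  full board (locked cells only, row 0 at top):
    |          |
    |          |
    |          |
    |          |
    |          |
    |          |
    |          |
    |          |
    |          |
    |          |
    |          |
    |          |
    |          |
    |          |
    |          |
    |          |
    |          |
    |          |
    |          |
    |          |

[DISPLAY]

        ┃ Tetris                        ┃          
        ┠───────────────────────────────┨          
        ┃          │Next:               ┃          
        ┃          │▓▓                  ┃          
        ┃          │ ▓▓                 ┃          
        ┃          │                    ┃          
        ┃          │                    ┃          
        ┃          │                    ┃          
        ┃          │Score:              ┃          
        ┃          │0                   ┃          
        ┃          │                    ┃          
        ┃          │                    ┃          
        ┃          │                    ┃          
        ┃          │                    ┃          
        ┃          │                    ┃          
        ┃          │                    ┃          
        ┃          │                    ┃          
        ┗━━━━━━━━━━━━━━━━━━━━━━━━━━━━━━━┛          
                                                   


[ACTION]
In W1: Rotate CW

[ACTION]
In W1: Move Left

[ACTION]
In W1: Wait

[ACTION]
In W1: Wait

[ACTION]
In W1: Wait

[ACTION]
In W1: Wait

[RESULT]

        ┃ Tetris                        ┃          
        ┠───────────────────────────────┨          
        ┃   ▓▓     │Next:               ┃          
        ┃          │▓▓                  ┃          
        ┃          │ ▓▓                 ┃          
        ┃          │                    ┃          
        ┃          │                    ┃          
        ┃          │                    ┃          
        ┃          │Score:              ┃          
        ┃          │0                   ┃          
        ┃          │                    ┃          
        ┃          │                    ┃          
        ┃          │                    ┃          
        ┃          │                    ┃          
        ┃          │                    ┃          
        ┃          │                    ┃          
        ┃          │                    ┃          
        ┗━━━━━━━━━━━━━━━━━━━━━━━━━━━━━━━┛          
                                                   


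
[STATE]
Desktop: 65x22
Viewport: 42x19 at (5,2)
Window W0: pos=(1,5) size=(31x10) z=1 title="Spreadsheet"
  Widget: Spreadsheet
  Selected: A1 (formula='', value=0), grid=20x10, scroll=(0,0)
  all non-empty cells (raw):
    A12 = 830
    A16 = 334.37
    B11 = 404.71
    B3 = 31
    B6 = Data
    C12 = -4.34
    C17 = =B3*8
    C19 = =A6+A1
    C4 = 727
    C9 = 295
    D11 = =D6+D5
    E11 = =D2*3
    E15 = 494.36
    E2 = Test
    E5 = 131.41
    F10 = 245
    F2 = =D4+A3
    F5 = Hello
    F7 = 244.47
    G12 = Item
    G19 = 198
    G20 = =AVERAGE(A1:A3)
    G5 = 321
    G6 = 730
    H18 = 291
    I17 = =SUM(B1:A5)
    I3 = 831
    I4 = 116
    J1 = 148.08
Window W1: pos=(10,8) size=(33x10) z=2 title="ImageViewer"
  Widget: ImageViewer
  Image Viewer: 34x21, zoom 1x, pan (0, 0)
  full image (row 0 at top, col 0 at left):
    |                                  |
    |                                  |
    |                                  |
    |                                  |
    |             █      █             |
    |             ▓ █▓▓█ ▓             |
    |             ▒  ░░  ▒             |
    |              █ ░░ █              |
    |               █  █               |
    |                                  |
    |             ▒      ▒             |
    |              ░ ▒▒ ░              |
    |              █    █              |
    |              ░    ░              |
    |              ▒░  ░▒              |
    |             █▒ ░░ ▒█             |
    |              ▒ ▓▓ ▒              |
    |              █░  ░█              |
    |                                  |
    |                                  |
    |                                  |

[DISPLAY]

                                          
                                          
                                          
━━━━━━━━━━━━━━━━━━━━━━━━━━┓               
readsheet                 ┃               
──────────────────────────┨               
     ┏━━━━━━━━━━━━━━━━━━━━━━━━━━━━━━━┓    
    A┃ ImageViewer                   ┃    
-----┠───────────────────────────────┨    
     ┃                               ┃    
     ┃                               ┃    
     ┃                               ┃    
━━━━━┃                               ┃    
     ┃             █      █          ┃    
     ┃             ▓ █▓▓█ ▓          ┃    
     ┗━━━━━━━━━━━━━━━━━━━━━━━━━━━━━━━┛    
                                          
                                          
                                          


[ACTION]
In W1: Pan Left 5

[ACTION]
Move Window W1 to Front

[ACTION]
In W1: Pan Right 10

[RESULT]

                                          
                                          
                                          
━━━━━━━━━━━━━━━━━━━━━━━━━━┓               
readsheet                 ┃               
──────────────────────────┨               
     ┏━━━━━━━━━━━━━━━━━━━━━━━━━━━━━━━┓    
    A┃ ImageViewer                   ┃    
-----┠───────────────────────────────┨    
     ┃                               ┃    
     ┃                               ┃    
     ┃                               ┃    
━━━━━┃                               ┃    
     ┃   █      █                    ┃    
     ┃   ▓ █▓▓█ ▓                    ┃    
     ┗━━━━━━━━━━━━━━━━━━━━━━━━━━━━━━━┛    
                                          
                                          
                                          


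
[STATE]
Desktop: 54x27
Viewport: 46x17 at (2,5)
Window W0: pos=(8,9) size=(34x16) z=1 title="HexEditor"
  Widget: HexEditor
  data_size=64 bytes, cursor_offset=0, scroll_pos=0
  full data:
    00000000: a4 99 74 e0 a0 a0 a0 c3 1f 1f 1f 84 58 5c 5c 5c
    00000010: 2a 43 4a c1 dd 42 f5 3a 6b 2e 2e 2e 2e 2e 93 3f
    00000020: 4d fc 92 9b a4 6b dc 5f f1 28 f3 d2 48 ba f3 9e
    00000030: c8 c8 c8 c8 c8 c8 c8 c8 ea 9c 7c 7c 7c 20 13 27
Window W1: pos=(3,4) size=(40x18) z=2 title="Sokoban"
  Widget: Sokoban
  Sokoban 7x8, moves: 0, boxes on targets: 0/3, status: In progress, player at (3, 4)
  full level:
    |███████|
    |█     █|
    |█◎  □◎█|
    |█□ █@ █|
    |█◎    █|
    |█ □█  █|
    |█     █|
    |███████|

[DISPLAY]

 ┃ Sokoban                              ┃     
 ┠──────────────────────────────────────┨     
 ┃███████                               ┃     
 ┃█     █                               ┃     
 ┃█◎  □◎█                               ┃     
 ┃█□ █@ █                               ┃     
 ┃█◎    █                               ┃     
 ┃█ □█  █                               ┃     
 ┃█     █                               ┃     
 ┃███████                               ┃     
 ┃Moves: 0  0/3                         ┃     
 ┃                                      ┃     
 ┃                                      ┃     
 ┃                                      ┃     
 ┃                                      ┃     
 ┃                                      ┃     
 ┗━━━━━━━━━━━━━━━━━━━━━━━━━━━━━━━━━━━━━━┛     


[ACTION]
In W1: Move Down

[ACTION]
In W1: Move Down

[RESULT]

 ┃ Sokoban                              ┃     
 ┠──────────────────────────────────────┨     
 ┃███████                               ┃     
 ┃█     █                               ┃     
 ┃█◎  □◎█                               ┃     
 ┃█□ █  █                               ┃     
 ┃█◎    █                               ┃     
 ┃█ □█@ █                               ┃     
 ┃█     █                               ┃     
 ┃███████                               ┃     
 ┃Moves: 2  0/3                         ┃     
 ┃                                      ┃     
 ┃                                      ┃     
 ┃                                      ┃     
 ┃                                      ┃     
 ┃                                      ┃     
 ┗━━━━━━━━━━━━━━━━━━━━━━━━━━━━━━━━━━━━━━┛     


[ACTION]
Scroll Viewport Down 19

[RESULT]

 ┃█□ █  █                               ┃     
 ┃█◎    █                               ┃     
 ┃█ □█@ █                               ┃     
 ┃█     █                               ┃     
 ┃███████                               ┃     
 ┃Moves: 2  0/3                         ┃     
 ┃                                      ┃     
 ┃                                      ┃     
 ┃                                      ┃     
 ┃                                      ┃     
 ┃                                      ┃     
 ┗━━━━━━━━━━━━━━━━━━━━━━━━━━━━━━━━━━━━━━┛     
      ┃                                ┃      
      ┃                                ┃      
      ┗━━━━━━━━━━━━━━━━━━━━━━━━━━━━━━━━┛      
                                              
                                              


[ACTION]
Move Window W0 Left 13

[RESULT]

H┃█□ █  █                               ┃     
─┃█◎    █                               ┃     
0┃█ □█@ █                               ┃     
0┃█     █                               ┃     
0┃███████                               ┃     
0┃Moves: 2  0/3                         ┃     
 ┃                                      ┃     
 ┃                                      ┃     
 ┃                                      ┃     
 ┃                                      ┃     
 ┃                                      ┃     
 ┗━━━━━━━━━━━━━━━━━━━━━━━━━━━━━━━━━━━━━━┛     
                               ┃              
                               ┃              
━━━━━━━━━━━━━━━━━━━━━━━━━━━━━━━┛              
                                              
                                              


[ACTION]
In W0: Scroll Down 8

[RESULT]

H┃█□ █  █                               ┃     
─┃█◎    █                               ┃     
0┃█ □█@ █                               ┃     
 ┃█     █                               ┃     
 ┃███████                               ┃     
 ┃Moves: 2  0/3                         ┃     
 ┃                                      ┃     
 ┃                                      ┃     
 ┃                                      ┃     
 ┃                                      ┃     
 ┃                                      ┃     
 ┗━━━━━━━━━━━━━━━━━━━━━━━━━━━━━━━━━━━━━━┛     
                               ┃              
                               ┃              
━━━━━━━━━━━━━━━━━━━━━━━━━━━━━━━┛              
                                              
                                              


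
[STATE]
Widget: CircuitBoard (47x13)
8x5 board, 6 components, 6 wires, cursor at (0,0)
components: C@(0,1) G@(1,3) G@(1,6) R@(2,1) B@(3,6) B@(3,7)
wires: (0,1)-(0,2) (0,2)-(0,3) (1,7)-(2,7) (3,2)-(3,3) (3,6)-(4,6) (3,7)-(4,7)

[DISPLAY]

   0 1 2 3 4 5 6 7                             
0  [.]  C ─ · ─ ·                              
                                               
1               G           G   ·              
                                │              
2       R                       ·              
                                               
3           · ─ ·           B   B              
                            │   │              
4                           ·   ·              
Cursor: (0,0)                                  
                                               
                                               


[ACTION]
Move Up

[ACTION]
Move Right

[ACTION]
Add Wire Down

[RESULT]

   0 1 2 3 4 5 6 7                             
0      [C]─ · ─ ·                              
        │                                      
1       ·       G           G   ·              
                                │              
2       R                       ·              
                                               
3           · ─ ·           B   B              
                            │   │              
4                           ·   ·              
Cursor: (0,1)                                  
                                               
                                               


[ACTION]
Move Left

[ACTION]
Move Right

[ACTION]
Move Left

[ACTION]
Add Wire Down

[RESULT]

   0 1 2 3 4 5 6 7                             
0  [.]  C ─ · ─ ·                              
    │   │                                      
1   ·   ·       G           G   ·              
                                │              
2       R                       ·              
                                               
3           · ─ ·           B   B              
                            │   │              
4                           ·   ·              
Cursor: (0,0)                                  
                                               
                                               


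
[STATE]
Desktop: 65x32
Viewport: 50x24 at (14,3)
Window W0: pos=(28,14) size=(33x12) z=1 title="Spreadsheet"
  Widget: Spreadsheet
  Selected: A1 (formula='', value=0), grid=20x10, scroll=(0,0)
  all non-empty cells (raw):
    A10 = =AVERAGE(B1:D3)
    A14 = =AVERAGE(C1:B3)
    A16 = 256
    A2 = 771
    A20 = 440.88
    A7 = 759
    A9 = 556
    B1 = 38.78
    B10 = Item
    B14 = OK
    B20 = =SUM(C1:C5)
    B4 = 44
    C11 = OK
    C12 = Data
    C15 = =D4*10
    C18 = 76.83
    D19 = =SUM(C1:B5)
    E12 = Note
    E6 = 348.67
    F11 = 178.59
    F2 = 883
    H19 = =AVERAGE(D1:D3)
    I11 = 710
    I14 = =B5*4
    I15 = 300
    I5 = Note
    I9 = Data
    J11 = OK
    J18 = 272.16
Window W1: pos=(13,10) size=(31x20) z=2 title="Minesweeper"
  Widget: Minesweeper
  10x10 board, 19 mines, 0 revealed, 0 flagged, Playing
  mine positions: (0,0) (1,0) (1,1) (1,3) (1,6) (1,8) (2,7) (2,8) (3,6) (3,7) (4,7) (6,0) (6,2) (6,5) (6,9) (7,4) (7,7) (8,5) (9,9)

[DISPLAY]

                                                  
                                                  
                                                  
                                                  
                                                  
                                                  
                                                  
━━━━━━━━━━━━━━━━━━━━━━━━━━━━━┓                    
 Minesweeper                 ┃                    
─────────────────────────────┨                    
■■■■■■■■■■                   ┃                    
■■■■■■■■■■                   ┃━━━━━━━━━━━━━━━━┓   
■■■■■■■■■■                   ┃                ┃   
■■■■■■■■■■                   ┃────────────────┨   
■■■■■■■■■■                   ┃                ┃   
■■■■■■■■■■                   ┃B       C       ┃   
■■■■■■■■■■                   ┃----------------┃   
■■■■■■■■■■                   ┃38.78       0   ┃   
■■■■■■■■■■                   ┃    0       0   ┃   
■■■■■■■■■■                   ┃    0       0   ┃   
                             ┃   44       0   ┃   
                             ┃    0       0   ┃   
                             ┃━━━━━━━━━━━━━━━━┛   
                             ┃                    


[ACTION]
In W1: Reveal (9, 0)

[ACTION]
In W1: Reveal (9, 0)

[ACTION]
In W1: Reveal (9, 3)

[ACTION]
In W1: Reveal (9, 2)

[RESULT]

                                                  
                                                  
                                                  
                                                  
                                                  
                                                  
                                                  
━━━━━━━━━━━━━━━━━━━━━━━━━━━━━┓                    
 Minesweeper                 ┃                    
─────────────────────────────┨                    
■■■■■■■■■■                   ┃                    
■■■■■■■■■■                   ┃━━━━━━━━━━━━━━━━┓   
■■■■■■■■■■                   ┃                ┃   
■■■■■■■■■■                   ┃────────────────┨   
■■■■■■■■■■                   ┃                ┃   
■■■■■■■■■■                   ┃B       C       ┃   
■■■■■■■■■■                   ┃----------------┃   
1212■■■■■■                   ┃38.78       0   ┃   
   12■■■■■                   ┃    0       0   ┃   
    1■■■■■                   ┃    0       0   ┃   
                             ┃   44       0   ┃   
                             ┃    0       0   ┃   
                             ┃━━━━━━━━━━━━━━━━┛   
                             ┃                    
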